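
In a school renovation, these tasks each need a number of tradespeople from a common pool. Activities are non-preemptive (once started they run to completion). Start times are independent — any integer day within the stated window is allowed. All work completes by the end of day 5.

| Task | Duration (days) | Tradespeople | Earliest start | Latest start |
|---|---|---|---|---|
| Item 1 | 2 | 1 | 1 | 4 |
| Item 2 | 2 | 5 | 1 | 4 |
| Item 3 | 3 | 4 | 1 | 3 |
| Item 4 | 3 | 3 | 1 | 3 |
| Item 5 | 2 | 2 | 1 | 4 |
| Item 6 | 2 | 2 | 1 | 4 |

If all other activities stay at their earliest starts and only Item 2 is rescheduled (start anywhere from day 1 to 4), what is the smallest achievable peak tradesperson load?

12

Item 2@1: d1:17  d2:17  d3:7  d4:0  d5:0 → peak 17
Item 2@2: d1:12  d2:17  d3:12  d4:0  d5:0 → peak 17
Item 2@3: d1:12  d2:12  d3:12  d4:5  d5:0 → peak 12
Item 2@4: d1:12  d2:12  d3:7  d4:5  d5:5 → peak 12
Best is Item 2@3, peak 12.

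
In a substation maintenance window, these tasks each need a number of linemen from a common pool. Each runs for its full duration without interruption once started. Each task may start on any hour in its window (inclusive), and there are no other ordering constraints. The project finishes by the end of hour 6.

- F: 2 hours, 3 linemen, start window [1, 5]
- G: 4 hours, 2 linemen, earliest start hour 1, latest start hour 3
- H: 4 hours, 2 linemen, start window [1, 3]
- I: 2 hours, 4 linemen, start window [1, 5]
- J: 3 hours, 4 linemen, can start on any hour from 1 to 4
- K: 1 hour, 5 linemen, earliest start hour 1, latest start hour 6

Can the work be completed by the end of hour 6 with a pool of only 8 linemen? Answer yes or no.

yes

Schedule F@1, G@3, H@3, I@2, J@4, K@1: h1:8  h2:7  h3:8  h4:8  h5:8  h6:8 — peak 8 ≤ 8.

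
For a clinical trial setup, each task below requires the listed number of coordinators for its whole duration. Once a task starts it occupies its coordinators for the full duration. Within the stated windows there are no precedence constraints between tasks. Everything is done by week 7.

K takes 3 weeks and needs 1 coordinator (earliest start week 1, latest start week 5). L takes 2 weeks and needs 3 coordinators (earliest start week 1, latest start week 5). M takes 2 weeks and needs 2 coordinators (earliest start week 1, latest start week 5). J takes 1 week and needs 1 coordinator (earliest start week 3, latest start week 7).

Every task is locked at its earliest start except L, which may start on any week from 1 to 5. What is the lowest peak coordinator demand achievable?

3

L@1: w1:6  w2:6  w3:2  w4:0  w5:0  w6:0  w7:0 → peak 6
L@2: w1:3  w2:6  w3:5  w4:0  w5:0  w6:0  w7:0 → peak 6
L@3: w1:3  w2:3  w3:5  w4:3  w5:0  w6:0  w7:0 → peak 5
L@4: w1:3  w2:3  w3:2  w4:3  w5:3  w6:0  w7:0 → peak 3
L@5: w1:3  w2:3  w3:2  w4:0  w5:3  w6:3  w7:0 → peak 3
Best is L@4, peak 3.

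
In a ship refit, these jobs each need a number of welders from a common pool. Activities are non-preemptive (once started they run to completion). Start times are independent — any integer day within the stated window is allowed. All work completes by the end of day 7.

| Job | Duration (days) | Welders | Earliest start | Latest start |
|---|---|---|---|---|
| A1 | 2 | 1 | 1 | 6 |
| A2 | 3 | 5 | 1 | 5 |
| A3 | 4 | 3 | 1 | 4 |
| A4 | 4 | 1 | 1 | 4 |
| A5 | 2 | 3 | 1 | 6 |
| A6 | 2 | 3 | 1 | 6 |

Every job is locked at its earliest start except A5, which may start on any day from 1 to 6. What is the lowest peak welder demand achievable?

13

A5@1: d1:16  d2:16  d3:9  d4:4  d5:0  d6:0  d7:0 → peak 16
A5@2: d1:13  d2:16  d3:12  d4:4  d5:0  d6:0  d7:0 → peak 16
A5@3: d1:13  d2:13  d3:12  d4:7  d5:0  d6:0  d7:0 → peak 13
A5@4: d1:13  d2:13  d3:9  d4:7  d5:3  d6:0  d7:0 → peak 13
A5@5: d1:13  d2:13  d3:9  d4:4  d5:3  d6:3  d7:0 → peak 13
A5@6: d1:13  d2:13  d3:9  d4:4  d5:0  d6:3  d7:3 → peak 13
Best is A5@3, peak 13.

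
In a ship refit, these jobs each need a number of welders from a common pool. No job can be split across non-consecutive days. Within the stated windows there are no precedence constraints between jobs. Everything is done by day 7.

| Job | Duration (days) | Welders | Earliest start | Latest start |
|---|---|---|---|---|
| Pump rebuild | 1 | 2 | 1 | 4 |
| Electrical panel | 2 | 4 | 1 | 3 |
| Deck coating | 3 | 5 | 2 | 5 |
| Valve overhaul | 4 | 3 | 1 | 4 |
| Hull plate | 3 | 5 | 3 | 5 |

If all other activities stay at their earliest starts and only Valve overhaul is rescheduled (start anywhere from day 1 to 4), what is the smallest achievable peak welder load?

Valve overhaul@1: d1:9  d2:12  d3:13  d4:13  d5:5  d6:0  d7:0 → peak 13
Valve overhaul@2: d1:6  d2:12  d3:13  d4:13  d5:8  d6:0  d7:0 → peak 13
Valve overhaul@3: d1:6  d2:9  d3:13  d4:13  d5:8  d6:3  d7:0 → peak 13
Valve overhaul@4: d1:6  d2:9  d3:10  d4:13  d5:8  d6:3  d7:3 → peak 13
Best is Valve overhaul@1, peak 13.

13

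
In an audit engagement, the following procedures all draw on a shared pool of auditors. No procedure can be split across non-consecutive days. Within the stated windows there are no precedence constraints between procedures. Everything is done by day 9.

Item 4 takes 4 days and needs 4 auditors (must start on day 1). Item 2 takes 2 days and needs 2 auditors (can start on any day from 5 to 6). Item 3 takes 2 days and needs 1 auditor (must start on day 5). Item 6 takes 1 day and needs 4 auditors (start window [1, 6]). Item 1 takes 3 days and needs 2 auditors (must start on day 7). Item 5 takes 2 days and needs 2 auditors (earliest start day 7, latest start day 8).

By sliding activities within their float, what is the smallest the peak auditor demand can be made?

5

Early-start (Item 4@1, Item 2@5, Item 3@5, Item 6@1, Item 1@7, Item 5@7) gives peak 8: d1:8  d2:4  d3:4  d4:4  d5:3  d6:3  d7:4  d8:4  d9:2.
Shift Item 2→6, Item 6→5, Item 5→8.
Schedule Item 4@1, Item 2@6, Item 3@5, Item 6@5, Item 1@7, Item 5@8: d1:4  d2:4  d3:4  d4:4  d5:5  d6:3  d7:4  d8:4  d9:4 — peak 5.
No arrangement of the 24 feasible schedules does better.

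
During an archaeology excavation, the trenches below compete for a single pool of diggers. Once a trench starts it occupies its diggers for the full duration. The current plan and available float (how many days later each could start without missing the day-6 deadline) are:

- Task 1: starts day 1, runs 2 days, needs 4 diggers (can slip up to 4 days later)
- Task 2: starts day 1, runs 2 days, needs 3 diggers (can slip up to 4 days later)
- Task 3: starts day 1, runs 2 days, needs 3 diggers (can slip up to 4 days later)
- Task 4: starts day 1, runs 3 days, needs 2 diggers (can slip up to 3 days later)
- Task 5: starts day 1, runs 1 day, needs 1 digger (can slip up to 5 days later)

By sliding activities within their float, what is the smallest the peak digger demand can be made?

5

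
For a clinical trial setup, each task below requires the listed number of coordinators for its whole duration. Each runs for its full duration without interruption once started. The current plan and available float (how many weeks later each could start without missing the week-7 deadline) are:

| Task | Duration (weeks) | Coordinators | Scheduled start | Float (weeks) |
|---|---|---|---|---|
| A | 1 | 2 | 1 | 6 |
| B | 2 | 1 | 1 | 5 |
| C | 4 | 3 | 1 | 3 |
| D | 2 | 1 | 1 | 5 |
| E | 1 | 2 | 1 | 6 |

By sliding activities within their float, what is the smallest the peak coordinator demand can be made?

Early-start (A@1, B@1, C@1, D@1, E@1) gives peak 9: w1:9  w2:5  w3:3  w4:3  w5:0  w6:0  w7:0.
Shift C→4, D→2, E→3.
Schedule A@1, B@1, C@4, D@2, E@3: w1:3  w2:2  w3:3  w4:3  w5:3  w6:3  w7:3 — peak 3.
Total coordinator-weeks = 20 over 7 weeks ⇒ peak ≥ ⌈20/7⌉ = 3, so 3 is optimal.

3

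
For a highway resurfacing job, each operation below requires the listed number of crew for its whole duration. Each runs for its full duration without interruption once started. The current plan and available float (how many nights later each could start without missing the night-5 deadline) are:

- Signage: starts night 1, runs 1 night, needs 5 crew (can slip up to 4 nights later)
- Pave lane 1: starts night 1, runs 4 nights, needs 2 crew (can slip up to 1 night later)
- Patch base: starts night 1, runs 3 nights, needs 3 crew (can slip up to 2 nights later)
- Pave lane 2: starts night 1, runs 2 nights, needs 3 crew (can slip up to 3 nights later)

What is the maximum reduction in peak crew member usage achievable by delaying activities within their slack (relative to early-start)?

5

Early-start peak: n1:13  n2:8  n3:5  n4:2  n5:0 ⇒ 13.
Leveled (Signage@1, Pave lane 1@1, Patch base@2, Pave lane 2@2): n1:7  n2:8  n3:8  n4:5  n5:0 ⇒ 8.
Reduction 13 − 8 = 5.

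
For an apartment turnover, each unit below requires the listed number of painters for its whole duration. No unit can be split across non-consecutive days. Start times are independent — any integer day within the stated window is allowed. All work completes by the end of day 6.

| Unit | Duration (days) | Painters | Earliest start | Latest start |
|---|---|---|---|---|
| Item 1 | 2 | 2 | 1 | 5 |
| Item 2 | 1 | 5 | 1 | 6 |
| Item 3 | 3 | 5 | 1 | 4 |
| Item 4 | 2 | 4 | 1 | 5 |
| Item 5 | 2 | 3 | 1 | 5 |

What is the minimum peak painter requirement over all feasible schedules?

7

Early-start (Item 1@1, Item 2@1, Item 3@1, Item 4@1, Item 5@1) gives peak 19: d1:19  d2:14  d3:5  d4:0  d5:0  d6:0.
Shift Item 3→2, Item 4→5, Item 5→5.
Schedule Item 1@1, Item 2@1, Item 3@2, Item 4@5, Item 5@5: d1:7  d2:7  d3:5  d4:5  d5:7  d6:7 — peak 7.
Total painter-days = 38 over 6 days ⇒ peak ≥ ⌈38/6⌉ = 7, so 7 is optimal.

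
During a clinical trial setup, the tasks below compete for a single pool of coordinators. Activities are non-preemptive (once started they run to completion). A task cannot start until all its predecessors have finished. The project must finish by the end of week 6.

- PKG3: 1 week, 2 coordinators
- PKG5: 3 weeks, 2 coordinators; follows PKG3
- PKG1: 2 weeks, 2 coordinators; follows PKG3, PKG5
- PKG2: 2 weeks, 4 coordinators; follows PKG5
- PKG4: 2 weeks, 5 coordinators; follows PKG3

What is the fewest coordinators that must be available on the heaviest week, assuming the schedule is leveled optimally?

7

Schedule PKG3@1, PKG5@2, PKG1@5, PKG2@5, PKG4@2: w1:2  w2:7  w3:7  w4:2  w5:6  w6:6 — peak 7.
No arrangement of the 4 feasible schedules does better.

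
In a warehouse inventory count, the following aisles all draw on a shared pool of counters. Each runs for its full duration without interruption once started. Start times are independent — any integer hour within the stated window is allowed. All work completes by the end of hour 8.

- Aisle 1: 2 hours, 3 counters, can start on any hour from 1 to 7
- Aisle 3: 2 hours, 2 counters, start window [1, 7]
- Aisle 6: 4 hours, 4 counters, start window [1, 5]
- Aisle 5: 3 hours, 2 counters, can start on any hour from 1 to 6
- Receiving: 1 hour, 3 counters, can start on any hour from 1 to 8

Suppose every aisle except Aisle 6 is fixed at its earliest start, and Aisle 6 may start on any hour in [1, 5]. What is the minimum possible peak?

10

Aisle 6@1: h1:14  h2:11  h3:6  h4:4  h5:0  h6:0  h7:0  h8:0 → peak 14
Aisle 6@2: h1:10  h2:11  h3:6  h4:4  h5:4  h6:0  h7:0  h8:0 → peak 11
Aisle 6@3: h1:10  h2:7  h3:6  h4:4  h5:4  h6:4  h7:0  h8:0 → peak 10
Aisle 6@4: h1:10  h2:7  h3:2  h4:4  h5:4  h6:4  h7:4  h8:0 → peak 10
Aisle 6@5: h1:10  h2:7  h3:2  h4:0  h5:4  h6:4  h7:4  h8:4 → peak 10
Best is Aisle 6@3, peak 10.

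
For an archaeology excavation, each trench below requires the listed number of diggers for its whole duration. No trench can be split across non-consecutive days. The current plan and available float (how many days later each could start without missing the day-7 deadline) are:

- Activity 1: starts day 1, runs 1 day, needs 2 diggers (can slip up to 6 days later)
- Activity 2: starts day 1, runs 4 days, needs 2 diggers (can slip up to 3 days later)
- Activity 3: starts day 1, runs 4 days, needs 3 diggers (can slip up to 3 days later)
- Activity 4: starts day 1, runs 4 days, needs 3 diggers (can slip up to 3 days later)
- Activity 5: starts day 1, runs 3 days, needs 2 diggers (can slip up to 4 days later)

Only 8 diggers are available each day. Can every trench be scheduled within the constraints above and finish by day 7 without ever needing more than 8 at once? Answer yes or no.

Schedule Activity 1@1, Activity 2@1, Activity 3@1, Activity 4@2, Activity 5@5: d1:7  d2:8  d3:8  d4:8  d5:5  d6:2  d7:2 — peak 8 ≤ 8.

yes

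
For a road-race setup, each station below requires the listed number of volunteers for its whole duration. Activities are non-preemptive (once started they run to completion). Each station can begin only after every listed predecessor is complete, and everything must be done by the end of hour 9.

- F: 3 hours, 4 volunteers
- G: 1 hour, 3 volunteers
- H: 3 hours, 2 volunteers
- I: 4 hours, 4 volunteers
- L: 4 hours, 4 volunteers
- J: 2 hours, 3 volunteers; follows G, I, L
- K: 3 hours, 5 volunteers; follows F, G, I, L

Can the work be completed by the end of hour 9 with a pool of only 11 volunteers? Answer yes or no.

no

The minimum achievable peak is 12; 11 < 12, so no feasible schedule stays within the cap.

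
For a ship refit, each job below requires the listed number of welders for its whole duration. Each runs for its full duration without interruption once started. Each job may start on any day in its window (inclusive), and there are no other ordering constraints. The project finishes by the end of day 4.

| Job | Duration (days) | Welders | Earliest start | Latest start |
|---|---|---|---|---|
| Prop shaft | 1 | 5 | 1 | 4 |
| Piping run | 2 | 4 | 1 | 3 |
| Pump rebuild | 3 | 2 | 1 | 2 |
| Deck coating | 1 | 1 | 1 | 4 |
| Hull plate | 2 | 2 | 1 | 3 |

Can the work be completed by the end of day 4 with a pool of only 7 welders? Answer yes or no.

yes

Schedule Prop shaft@1, Piping run@3, Pump rebuild@2, Deck coating@2, Hull plate@1: d1:7  d2:5  d3:6  d4:6 — peak 7 ≤ 7.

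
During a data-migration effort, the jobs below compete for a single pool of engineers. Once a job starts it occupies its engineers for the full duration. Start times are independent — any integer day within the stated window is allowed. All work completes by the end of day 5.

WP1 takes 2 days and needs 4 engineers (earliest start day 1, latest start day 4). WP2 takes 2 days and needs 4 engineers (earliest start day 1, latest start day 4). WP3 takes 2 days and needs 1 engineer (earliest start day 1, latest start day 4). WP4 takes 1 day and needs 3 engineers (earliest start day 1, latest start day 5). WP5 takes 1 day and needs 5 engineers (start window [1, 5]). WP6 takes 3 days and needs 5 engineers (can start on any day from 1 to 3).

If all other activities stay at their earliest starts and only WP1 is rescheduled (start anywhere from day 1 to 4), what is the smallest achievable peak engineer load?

18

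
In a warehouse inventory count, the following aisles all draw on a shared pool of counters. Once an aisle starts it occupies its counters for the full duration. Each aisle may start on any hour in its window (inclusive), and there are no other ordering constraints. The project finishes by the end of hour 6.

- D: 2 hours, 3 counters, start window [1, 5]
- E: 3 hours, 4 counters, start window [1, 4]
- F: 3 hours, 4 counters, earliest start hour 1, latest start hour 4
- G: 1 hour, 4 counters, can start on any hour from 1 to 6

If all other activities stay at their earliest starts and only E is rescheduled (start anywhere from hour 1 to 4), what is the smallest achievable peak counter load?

11

E@1: h1:15  h2:11  h3:8  h4:0  h5:0  h6:0 → peak 15
E@2: h1:11  h2:11  h3:8  h4:4  h5:0  h6:0 → peak 11
E@3: h1:11  h2:7  h3:8  h4:4  h5:4  h6:0 → peak 11
E@4: h1:11  h2:7  h3:4  h4:4  h5:4  h6:4 → peak 11
Best is E@2, peak 11.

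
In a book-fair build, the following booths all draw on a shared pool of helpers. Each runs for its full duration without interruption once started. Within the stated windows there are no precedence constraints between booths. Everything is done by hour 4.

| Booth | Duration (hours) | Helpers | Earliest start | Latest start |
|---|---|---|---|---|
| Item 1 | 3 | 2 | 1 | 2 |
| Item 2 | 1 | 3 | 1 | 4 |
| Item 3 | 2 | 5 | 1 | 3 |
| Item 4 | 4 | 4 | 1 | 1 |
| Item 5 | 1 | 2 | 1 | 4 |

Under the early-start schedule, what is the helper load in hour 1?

16

At early start, hour 1 has: Item 1, Item 2, Item 3, Item 4, Item 5.
Demand: 2 + 3 + 5 + 4 + 2 = 16.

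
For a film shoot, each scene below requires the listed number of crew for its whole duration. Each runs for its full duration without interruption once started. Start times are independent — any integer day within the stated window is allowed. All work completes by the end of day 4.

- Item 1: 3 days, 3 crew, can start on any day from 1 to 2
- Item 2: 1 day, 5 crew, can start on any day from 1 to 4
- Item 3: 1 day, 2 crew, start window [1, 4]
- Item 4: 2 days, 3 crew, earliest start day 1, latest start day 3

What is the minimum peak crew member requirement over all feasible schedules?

Early-start (Item 1@1, Item 2@1, Item 3@1, Item 4@1) gives peak 13: d1:13  d2:6  d3:3  d4:0.
Shift Item 2→4, Item 4→2.
Schedule Item 1@1, Item 2@4, Item 3@1, Item 4@2: d1:5  d2:6  d3:6  d4:5 — peak 6.
Total crew member-days = 22 over 4 days ⇒ peak ≥ ⌈22/4⌉ = 6, so 6 is optimal.

6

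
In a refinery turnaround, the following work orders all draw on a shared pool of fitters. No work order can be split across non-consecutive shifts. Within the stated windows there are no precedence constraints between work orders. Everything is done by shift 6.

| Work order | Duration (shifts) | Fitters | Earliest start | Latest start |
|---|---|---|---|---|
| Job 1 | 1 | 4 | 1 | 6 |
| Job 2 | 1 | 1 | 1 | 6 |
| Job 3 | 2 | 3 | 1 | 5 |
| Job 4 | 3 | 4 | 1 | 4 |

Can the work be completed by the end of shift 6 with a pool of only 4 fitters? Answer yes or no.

Schedule Job 1@1, Job 2@2, Job 3@2, Job 4@4: s1:4  s2:4  s3:3  s4:4  s5:4  s6:4 — peak 4 ≤ 4.

yes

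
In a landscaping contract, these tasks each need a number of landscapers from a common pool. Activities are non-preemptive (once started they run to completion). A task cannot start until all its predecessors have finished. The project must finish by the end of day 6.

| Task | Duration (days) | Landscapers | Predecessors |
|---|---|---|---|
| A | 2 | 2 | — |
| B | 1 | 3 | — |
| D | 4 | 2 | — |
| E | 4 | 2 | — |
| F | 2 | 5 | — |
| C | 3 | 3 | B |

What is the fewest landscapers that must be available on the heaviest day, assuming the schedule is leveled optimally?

Early-start (A@1, B@1, D@1, E@1, F@1, C@2) gives peak 14: d1:14  d2:14  d3:7  d4:7  d5:0  d6:0.
Shift E→3, F→5.
Schedule A@1, B@1, D@1, E@3, F@5, C@2: d1:7  d2:7  d3:7  d4:7  d5:7  d6:7 — peak 7.
Total landscaper-days = 42 over 6 days ⇒ peak ≥ ⌈42/6⌉ = 7, so 7 is optimal.

7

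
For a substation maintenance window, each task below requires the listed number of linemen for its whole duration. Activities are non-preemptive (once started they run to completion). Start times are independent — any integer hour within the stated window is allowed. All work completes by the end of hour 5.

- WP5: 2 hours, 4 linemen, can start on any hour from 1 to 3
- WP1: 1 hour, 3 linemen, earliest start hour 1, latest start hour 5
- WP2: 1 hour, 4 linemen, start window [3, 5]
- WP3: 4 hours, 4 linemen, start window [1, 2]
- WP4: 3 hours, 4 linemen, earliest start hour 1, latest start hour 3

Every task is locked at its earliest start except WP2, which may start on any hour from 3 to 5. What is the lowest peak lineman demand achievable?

15

WP2@3: h1:15  h2:12  h3:12  h4:4  h5:0 → peak 15
WP2@4: h1:15  h2:12  h3:8  h4:8  h5:0 → peak 15
WP2@5: h1:15  h2:12  h3:8  h4:4  h5:4 → peak 15
Best is WP2@3, peak 15.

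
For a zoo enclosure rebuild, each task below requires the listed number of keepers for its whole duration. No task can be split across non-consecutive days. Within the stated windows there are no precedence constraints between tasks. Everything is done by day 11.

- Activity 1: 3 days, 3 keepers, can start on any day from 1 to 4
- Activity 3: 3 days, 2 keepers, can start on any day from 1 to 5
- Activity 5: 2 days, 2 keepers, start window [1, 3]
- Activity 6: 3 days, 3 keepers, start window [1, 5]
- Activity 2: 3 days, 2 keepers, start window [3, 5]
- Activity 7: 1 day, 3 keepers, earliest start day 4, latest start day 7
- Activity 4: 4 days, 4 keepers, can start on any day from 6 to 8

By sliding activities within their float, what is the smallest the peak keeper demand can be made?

Early-start (Activity 1@1, Activity 3@1, Activity 5@1, Activity 6@1, Activity 2@3, Activity 7@4, Activity 4@6) gives peak 10: d1:10  d2:10  d3:10  d4:5  d5:2  d6:4  d7:4  d8:4  d9:4  d10:0  d11:0.
Shift Activity 6→4, Activity 7→6, Activity 4→7.
Schedule Activity 1@1, Activity 3@1, Activity 5@1, Activity 6@4, Activity 2@3, Activity 7@6, Activity 4@7: d1:7  d2:7  d3:7  d4:5  d5:5  d6:6  d7:4  d8:4  d9:4  d10:4  d11:0 — peak 7.

7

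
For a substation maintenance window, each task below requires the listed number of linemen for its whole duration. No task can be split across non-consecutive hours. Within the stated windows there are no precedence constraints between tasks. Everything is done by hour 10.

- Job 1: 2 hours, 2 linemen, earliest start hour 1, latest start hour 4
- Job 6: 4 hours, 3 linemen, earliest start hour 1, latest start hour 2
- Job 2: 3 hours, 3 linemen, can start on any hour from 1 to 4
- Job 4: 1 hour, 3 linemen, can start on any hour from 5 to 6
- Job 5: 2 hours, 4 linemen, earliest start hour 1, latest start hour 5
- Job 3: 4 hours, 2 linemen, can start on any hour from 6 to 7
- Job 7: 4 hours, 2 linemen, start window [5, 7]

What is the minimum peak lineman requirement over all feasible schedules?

Early-start (Job 1@1, Job 6@1, Job 2@1, Job 4@5, Job 5@1, Job 3@6, Job 7@5) gives peak 12: h1:12  h2:12  h3:6  h4:3  h5:5  h6:4  h7:4  h8:4  h9:2  h10:0.
Shift Job 2→3, Job 4→6, Job 5→5, Job 3→7, Job 7→7.
Schedule Job 1@1, Job 6@1, Job 2@3, Job 4@6, Job 5@5, Job 3@7, Job 7@7: h1:5  h2:5  h3:6  h4:6  h5:7  h6:7  h7:4  h8:4  h9:4  h10:4 — peak 7.

7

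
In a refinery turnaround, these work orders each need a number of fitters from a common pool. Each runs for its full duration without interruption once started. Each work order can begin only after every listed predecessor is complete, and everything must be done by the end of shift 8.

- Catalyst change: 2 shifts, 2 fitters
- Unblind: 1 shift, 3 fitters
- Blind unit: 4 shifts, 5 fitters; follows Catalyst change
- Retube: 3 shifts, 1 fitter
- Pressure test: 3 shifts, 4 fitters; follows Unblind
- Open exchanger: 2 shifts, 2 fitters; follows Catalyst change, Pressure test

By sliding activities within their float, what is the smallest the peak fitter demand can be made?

Early-start (Catalyst change@1, Unblind@1, Blind unit@3, Retube@1, Pressure test@2, Open exchanger@5) gives peak 10: s1:6  s2:7  s3:10  s4:9  s5:7  s6:7  s7:0  s8:0.
Shift Blind unit→5.
Schedule Catalyst change@1, Unblind@1, Blind unit@5, Retube@1, Pressure test@2, Open exchanger@5: s1:6  s2:7  s3:5  s4:4  s5:7  s6:7  s7:5  s8:5 — peak 7.

7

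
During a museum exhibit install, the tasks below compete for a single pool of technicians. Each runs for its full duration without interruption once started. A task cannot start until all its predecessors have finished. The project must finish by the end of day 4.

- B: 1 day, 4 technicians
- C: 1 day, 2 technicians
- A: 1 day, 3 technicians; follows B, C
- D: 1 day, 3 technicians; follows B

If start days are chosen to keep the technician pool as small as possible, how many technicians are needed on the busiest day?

4

Early-start (B@1, C@1, A@2, D@2) gives peak 6: d1:6  d2:6  d3:0  d4:0.
Shift C→2, A→3, D→4.
Schedule B@1, C@2, A@3, D@4: d1:4  d2:2  d3:3  d4:3 — peak 4.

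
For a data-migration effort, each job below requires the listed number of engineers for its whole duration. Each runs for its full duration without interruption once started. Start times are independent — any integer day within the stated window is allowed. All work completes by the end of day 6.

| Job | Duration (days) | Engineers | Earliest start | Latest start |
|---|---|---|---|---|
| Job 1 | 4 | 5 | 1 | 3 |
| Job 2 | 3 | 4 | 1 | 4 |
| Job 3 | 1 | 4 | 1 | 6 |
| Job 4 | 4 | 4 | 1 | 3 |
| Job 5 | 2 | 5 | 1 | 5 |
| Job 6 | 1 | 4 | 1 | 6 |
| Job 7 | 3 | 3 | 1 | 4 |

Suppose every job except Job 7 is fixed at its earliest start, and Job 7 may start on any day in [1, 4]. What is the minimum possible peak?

26

Job 7@1: d1:29  d2:21  d3:16  d4:9  d5:0  d6:0 → peak 29
Job 7@2: d1:26  d2:21  d3:16  d4:12  d5:0  d6:0 → peak 26
Job 7@3: d1:26  d2:18  d3:16  d4:12  d5:3  d6:0 → peak 26
Job 7@4: d1:26  d2:18  d3:13  d4:12  d5:3  d6:3 → peak 26
Best is Job 7@2, peak 26.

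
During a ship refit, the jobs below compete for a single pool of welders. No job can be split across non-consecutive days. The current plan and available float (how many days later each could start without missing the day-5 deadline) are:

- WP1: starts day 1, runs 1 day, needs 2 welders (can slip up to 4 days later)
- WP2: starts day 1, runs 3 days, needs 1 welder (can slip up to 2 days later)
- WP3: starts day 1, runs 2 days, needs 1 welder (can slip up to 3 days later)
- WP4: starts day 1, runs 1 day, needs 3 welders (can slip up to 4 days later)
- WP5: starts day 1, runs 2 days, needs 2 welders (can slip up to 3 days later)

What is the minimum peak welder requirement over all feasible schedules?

3

Early-start (WP1@1, WP2@1, WP3@1, WP4@1, WP5@1) gives peak 9: d1:9  d2:4  d3:1  d4:0  d5:0.
Shift WP2→2, WP4→5, WP5→3.
Schedule WP1@1, WP2@2, WP3@1, WP4@5, WP5@3: d1:3  d2:2  d3:3  d4:3  d5:3 — peak 3.
Total welder-days = 14 over 5 days ⇒ peak ≥ ⌈14/5⌉ = 3, so 3 is optimal.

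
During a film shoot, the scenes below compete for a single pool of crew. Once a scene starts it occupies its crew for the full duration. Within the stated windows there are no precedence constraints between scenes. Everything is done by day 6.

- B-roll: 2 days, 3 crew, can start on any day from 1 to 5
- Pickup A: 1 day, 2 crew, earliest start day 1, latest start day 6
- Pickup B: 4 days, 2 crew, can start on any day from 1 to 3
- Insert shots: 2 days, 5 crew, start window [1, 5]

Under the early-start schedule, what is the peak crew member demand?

12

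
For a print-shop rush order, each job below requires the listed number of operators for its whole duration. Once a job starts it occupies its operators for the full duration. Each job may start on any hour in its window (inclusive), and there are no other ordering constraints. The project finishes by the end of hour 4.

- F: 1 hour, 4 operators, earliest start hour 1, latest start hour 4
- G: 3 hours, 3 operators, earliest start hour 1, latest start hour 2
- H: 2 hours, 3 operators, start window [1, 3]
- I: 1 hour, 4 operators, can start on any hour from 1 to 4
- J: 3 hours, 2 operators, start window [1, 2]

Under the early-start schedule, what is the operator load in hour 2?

8

At early start, hour 2 has: G, H, J.
Demand: 3 + 3 + 2 = 8.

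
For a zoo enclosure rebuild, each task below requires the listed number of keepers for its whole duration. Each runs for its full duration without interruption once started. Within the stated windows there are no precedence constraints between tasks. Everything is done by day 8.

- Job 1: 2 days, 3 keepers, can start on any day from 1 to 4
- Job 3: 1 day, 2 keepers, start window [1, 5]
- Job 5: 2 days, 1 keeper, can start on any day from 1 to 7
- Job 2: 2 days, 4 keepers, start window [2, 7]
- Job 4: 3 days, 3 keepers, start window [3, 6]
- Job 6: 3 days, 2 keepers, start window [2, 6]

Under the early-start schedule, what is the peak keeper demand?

Early-start schedule: Job 1@1, Job 3@1, Job 5@1, Job 2@2, Job 4@3, Job 6@2.
Load per day: day 1: 6, day 2: 10, day 3: 9, day 4: 5, day 5: 3, day 6: 0, day 7: 0, day 8: 0.
Peak is 10.

10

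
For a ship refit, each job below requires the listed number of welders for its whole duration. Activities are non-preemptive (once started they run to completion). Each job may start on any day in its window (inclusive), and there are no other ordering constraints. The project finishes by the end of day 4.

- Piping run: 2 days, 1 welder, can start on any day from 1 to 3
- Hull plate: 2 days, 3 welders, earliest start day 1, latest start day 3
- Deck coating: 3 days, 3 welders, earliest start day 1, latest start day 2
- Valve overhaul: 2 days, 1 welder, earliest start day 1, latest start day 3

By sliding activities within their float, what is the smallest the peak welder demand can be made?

Early-start (Piping run@1, Hull plate@1, Deck coating@1, Valve overhaul@1) gives peak 8: d1:8  d2:8  d3:3  d4:0.
Shift Hull plate→3.
Schedule Piping run@1, Hull plate@3, Deck coating@1, Valve overhaul@1: d1:5  d2:5  d3:6  d4:3 — peak 6.

6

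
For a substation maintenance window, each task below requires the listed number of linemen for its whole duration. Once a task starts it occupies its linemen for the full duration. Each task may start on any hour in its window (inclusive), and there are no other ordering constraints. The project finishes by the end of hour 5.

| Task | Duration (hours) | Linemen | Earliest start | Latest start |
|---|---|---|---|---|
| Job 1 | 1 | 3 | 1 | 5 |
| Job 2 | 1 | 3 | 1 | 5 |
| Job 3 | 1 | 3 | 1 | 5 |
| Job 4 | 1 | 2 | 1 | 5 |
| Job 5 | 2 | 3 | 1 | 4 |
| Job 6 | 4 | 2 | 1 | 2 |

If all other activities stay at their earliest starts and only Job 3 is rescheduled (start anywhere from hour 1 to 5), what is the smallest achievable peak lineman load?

13

Job 3@1: h1:16  h2:5  h3:2  h4:2  h5:0 → peak 16
Job 3@2: h1:13  h2:8  h3:2  h4:2  h5:0 → peak 13
Job 3@3: h1:13  h2:5  h3:5  h4:2  h5:0 → peak 13
Job 3@4: h1:13  h2:5  h3:2  h4:5  h5:0 → peak 13
Job 3@5: h1:13  h2:5  h3:2  h4:2  h5:3 → peak 13
Best is Job 3@2, peak 13.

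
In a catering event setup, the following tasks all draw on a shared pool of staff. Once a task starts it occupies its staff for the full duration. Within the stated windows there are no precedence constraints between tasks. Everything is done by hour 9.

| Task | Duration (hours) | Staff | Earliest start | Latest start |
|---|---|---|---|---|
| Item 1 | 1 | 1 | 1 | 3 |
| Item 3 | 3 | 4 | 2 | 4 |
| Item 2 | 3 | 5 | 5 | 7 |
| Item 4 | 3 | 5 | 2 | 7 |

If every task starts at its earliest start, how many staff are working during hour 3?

9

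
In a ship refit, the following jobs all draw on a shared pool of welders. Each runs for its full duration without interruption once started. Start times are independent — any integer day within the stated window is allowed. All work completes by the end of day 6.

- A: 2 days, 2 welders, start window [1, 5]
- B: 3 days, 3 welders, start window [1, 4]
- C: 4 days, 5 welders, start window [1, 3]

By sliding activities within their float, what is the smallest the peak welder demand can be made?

Early-start (A@1, B@1, C@1) gives peak 10: d1:10  d2:10  d3:8  d4:5  d5:0  d6:0.
Shift C→3.
Schedule A@1, B@1, C@3: d1:5  d2:5  d3:8  d4:5  d5:5  d6:5 — peak 8.

8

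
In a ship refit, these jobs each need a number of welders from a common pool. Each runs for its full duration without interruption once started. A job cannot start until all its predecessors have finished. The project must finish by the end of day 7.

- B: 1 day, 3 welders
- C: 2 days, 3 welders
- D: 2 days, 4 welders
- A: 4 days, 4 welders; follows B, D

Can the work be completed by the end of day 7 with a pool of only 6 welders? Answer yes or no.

no

The minimum achievable peak is 7; 6 < 7, so no feasible schedule stays within the cap.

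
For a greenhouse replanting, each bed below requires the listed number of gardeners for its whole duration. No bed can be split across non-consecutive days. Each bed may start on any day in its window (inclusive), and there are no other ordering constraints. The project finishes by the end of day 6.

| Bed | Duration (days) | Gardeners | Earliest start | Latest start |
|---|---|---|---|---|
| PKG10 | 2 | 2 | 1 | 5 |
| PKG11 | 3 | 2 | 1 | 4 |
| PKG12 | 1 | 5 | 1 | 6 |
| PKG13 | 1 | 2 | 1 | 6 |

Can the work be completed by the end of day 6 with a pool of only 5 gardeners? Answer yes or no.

Schedule PKG10@1, PKG11@1, PKG12@4, PKG13@3: d1:4  d2:4  d3:4  d4:5  d5:0  d6:0 — peak 5 ≤ 5.

yes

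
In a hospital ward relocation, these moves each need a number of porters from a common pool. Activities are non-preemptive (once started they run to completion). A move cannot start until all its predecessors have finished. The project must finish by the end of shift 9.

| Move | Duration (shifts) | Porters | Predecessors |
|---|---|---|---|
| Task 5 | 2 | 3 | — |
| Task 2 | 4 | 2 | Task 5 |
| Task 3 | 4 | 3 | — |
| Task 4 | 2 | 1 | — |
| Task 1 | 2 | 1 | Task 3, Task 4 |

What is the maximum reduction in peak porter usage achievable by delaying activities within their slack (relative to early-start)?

Early-start peak: s1:7  s2:7  s3:5  s4:5  s5:3  s6:3  s7:0  s8:0  s9:0 ⇒ 7.
Leveled (Task 5@1, Task 2@3, Task 3@3, Task 4@1, Task 1@7): s1:4  s2:4  s3:5  s4:5  s5:5  s6:5  s7:1  s8:1  s9:0 ⇒ 5.
Reduction 7 − 5 = 2.

2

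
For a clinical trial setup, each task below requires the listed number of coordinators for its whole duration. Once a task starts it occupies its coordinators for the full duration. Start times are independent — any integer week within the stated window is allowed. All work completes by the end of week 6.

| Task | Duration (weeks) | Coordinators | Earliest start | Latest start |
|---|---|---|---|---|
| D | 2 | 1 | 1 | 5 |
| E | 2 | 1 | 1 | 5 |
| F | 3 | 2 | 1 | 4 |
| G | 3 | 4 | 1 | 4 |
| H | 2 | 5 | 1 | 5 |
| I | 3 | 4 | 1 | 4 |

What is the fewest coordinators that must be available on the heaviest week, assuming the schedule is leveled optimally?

9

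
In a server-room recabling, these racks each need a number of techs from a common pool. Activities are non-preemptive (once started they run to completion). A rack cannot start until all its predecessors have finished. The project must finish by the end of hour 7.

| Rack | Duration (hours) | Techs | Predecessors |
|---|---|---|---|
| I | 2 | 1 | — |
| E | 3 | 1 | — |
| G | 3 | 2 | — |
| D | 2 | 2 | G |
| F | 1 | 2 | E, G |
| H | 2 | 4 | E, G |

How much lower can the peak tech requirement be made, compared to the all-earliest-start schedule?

4

Early-start peak: h1:4  h2:4  h3:3  h4:8  h5:6  h6:0  h7:0 ⇒ 8.
Leveled (I@1, E@1, G@1, D@4, F@4, H@6): h1:4  h2:4  h3:3  h4:4  h5:2  h6:4  h7:4 ⇒ 4.
Reduction 8 − 4 = 4.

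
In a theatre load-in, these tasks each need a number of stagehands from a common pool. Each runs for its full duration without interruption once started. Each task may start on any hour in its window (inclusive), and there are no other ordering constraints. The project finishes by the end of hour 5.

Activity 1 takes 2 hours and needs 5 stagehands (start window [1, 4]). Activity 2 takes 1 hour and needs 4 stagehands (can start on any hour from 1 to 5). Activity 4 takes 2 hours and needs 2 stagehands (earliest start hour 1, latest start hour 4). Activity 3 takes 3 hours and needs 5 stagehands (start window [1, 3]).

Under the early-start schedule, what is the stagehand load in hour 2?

12

At early start, hour 2 has: Activity 1, Activity 4, Activity 3.
Demand: 5 + 2 + 5 = 12.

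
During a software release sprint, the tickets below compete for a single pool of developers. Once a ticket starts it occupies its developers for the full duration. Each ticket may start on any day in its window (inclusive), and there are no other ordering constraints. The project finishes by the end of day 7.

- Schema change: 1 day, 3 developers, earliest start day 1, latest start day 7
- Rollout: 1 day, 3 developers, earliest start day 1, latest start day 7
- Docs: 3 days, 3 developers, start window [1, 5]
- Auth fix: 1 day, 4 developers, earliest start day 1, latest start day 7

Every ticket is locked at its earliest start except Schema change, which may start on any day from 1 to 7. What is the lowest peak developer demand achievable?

10

Schema change@1: d1:13  d2:3  d3:3  d4:0  d5:0  d6:0  d7:0 → peak 13
Schema change@2: d1:10  d2:6  d3:3  d4:0  d5:0  d6:0  d7:0 → peak 10
Schema change@3: d1:10  d2:3  d3:6  d4:0  d5:0  d6:0  d7:0 → peak 10
Schema change@4: d1:10  d2:3  d3:3  d4:3  d5:0  d6:0  d7:0 → peak 10
Schema change@5: d1:10  d2:3  d3:3  d4:0  d5:3  d6:0  d7:0 → peak 10
Schema change@6: d1:10  d2:3  d3:3  d4:0  d5:0  d6:3  d7:0 → peak 10
Schema change@7: d1:10  d2:3  d3:3  d4:0  d5:0  d6:0  d7:3 → peak 10
Best is Schema change@2, peak 10.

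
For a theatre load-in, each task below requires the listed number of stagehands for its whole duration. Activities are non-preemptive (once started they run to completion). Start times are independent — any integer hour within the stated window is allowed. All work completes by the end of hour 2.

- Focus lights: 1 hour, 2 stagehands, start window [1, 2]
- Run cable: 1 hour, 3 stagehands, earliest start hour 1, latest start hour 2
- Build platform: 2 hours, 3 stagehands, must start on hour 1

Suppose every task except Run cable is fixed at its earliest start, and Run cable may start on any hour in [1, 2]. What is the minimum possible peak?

Run cable@1: h1:8  h2:3 → peak 8
Run cable@2: h1:5  h2:6 → peak 6
Best is Run cable@2, peak 6.

6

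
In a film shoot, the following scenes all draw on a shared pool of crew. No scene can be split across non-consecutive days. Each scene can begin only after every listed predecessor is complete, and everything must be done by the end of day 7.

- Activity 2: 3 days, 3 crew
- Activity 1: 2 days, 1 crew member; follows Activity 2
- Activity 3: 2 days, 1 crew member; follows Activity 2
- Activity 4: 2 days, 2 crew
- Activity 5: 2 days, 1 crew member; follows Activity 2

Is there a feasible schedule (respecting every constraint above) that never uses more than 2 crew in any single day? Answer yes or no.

no

Total crew member-days = 19; over 7 days the average is 19/7 > 2, so some day must exceed 2.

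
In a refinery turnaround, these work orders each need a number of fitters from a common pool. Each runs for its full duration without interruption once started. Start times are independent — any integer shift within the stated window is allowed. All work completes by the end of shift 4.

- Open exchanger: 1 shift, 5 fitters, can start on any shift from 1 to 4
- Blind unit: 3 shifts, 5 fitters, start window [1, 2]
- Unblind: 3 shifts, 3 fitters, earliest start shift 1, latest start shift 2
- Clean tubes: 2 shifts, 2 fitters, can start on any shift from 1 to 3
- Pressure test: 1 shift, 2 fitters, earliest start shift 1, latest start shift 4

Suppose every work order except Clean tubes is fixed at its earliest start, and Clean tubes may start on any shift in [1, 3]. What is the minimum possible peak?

15

Clean tubes@1: s1:17  s2:10  s3:8  s4:0 → peak 17
Clean tubes@2: s1:15  s2:10  s3:10  s4:0 → peak 15
Clean tubes@3: s1:15  s2:8  s3:10  s4:2 → peak 15
Best is Clean tubes@2, peak 15.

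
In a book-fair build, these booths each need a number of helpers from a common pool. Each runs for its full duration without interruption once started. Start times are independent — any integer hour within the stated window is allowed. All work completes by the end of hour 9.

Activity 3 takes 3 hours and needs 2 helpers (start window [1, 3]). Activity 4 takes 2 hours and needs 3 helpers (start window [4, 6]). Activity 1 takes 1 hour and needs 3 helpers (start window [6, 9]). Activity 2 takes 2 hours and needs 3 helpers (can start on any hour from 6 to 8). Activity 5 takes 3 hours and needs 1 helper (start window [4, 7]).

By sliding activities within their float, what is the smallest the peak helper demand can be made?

4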